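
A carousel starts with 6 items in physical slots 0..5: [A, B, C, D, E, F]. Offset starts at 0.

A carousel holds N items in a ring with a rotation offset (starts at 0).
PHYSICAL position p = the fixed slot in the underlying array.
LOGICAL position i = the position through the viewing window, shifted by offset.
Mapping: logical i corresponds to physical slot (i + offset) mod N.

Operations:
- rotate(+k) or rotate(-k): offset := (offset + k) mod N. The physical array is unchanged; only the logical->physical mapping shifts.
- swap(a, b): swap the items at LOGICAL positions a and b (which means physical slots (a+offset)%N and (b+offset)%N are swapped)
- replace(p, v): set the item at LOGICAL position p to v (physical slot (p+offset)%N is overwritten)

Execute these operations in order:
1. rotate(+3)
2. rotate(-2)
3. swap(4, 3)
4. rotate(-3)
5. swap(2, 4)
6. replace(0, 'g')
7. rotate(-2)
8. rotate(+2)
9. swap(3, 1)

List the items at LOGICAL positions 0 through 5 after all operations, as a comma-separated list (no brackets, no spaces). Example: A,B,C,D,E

Answer: g,B,C,E,A,D

Derivation:
After op 1 (rotate(+3)): offset=3, physical=[A,B,C,D,E,F], logical=[D,E,F,A,B,C]
After op 2 (rotate(-2)): offset=1, physical=[A,B,C,D,E,F], logical=[B,C,D,E,F,A]
After op 3 (swap(4, 3)): offset=1, physical=[A,B,C,D,F,E], logical=[B,C,D,F,E,A]
After op 4 (rotate(-3)): offset=4, physical=[A,B,C,D,F,E], logical=[F,E,A,B,C,D]
After op 5 (swap(2, 4)): offset=4, physical=[C,B,A,D,F,E], logical=[F,E,C,B,A,D]
After op 6 (replace(0, 'g')): offset=4, physical=[C,B,A,D,g,E], logical=[g,E,C,B,A,D]
After op 7 (rotate(-2)): offset=2, physical=[C,B,A,D,g,E], logical=[A,D,g,E,C,B]
After op 8 (rotate(+2)): offset=4, physical=[C,B,A,D,g,E], logical=[g,E,C,B,A,D]
After op 9 (swap(3, 1)): offset=4, physical=[C,E,A,D,g,B], logical=[g,B,C,E,A,D]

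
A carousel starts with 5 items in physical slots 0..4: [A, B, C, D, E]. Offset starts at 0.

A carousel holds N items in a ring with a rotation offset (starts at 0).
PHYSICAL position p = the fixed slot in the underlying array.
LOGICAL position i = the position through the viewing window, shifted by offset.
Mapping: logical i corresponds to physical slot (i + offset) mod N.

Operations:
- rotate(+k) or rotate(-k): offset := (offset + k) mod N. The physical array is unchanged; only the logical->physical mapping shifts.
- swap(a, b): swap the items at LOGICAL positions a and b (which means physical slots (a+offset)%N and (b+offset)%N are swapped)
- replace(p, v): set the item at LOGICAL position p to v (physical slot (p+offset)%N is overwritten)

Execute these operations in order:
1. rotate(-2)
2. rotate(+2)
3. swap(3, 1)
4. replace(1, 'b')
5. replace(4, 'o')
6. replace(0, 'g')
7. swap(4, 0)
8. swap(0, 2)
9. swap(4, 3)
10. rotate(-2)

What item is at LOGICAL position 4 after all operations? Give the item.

After op 1 (rotate(-2)): offset=3, physical=[A,B,C,D,E], logical=[D,E,A,B,C]
After op 2 (rotate(+2)): offset=0, physical=[A,B,C,D,E], logical=[A,B,C,D,E]
After op 3 (swap(3, 1)): offset=0, physical=[A,D,C,B,E], logical=[A,D,C,B,E]
After op 4 (replace(1, 'b')): offset=0, physical=[A,b,C,B,E], logical=[A,b,C,B,E]
After op 5 (replace(4, 'o')): offset=0, physical=[A,b,C,B,o], logical=[A,b,C,B,o]
After op 6 (replace(0, 'g')): offset=0, physical=[g,b,C,B,o], logical=[g,b,C,B,o]
After op 7 (swap(4, 0)): offset=0, physical=[o,b,C,B,g], logical=[o,b,C,B,g]
After op 8 (swap(0, 2)): offset=0, physical=[C,b,o,B,g], logical=[C,b,o,B,g]
After op 9 (swap(4, 3)): offset=0, physical=[C,b,o,g,B], logical=[C,b,o,g,B]
After op 10 (rotate(-2)): offset=3, physical=[C,b,o,g,B], logical=[g,B,C,b,o]

Answer: o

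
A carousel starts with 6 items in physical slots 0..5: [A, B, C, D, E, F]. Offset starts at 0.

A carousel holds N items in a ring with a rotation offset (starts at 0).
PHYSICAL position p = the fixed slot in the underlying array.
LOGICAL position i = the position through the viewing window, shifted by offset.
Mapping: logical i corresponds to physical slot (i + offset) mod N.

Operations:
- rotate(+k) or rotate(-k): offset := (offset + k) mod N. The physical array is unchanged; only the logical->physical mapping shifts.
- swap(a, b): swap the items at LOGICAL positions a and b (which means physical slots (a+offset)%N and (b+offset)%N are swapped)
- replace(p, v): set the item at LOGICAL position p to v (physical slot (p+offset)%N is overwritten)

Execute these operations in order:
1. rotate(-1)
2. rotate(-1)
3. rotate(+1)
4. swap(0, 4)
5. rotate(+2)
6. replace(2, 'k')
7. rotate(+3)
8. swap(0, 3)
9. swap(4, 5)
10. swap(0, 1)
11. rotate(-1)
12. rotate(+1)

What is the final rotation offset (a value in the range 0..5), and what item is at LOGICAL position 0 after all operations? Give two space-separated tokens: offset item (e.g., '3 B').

Answer: 4 D

Derivation:
After op 1 (rotate(-1)): offset=5, physical=[A,B,C,D,E,F], logical=[F,A,B,C,D,E]
After op 2 (rotate(-1)): offset=4, physical=[A,B,C,D,E,F], logical=[E,F,A,B,C,D]
After op 3 (rotate(+1)): offset=5, physical=[A,B,C,D,E,F], logical=[F,A,B,C,D,E]
After op 4 (swap(0, 4)): offset=5, physical=[A,B,C,F,E,D], logical=[D,A,B,C,F,E]
After op 5 (rotate(+2)): offset=1, physical=[A,B,C,F,E,D], logical=[B,C,F,E,D,A]
After op 6 (replace(2, 'k')): offset=1, physical=[A,B,C,k,E,D], logical=[B,C,k,E,D,A]
After op 7 (rotate(+3)): offset=4, physical=[A,B,C,k,E,D], logical=[E,D,A,B,C,k]
After op 8 (swap(0, 3)): offset=4, physical=[A,E,C,k,B,D], logical=[B,D,A,E,C,k]
After op 9 (swap(4, 5)): offset=4, physical=[A,E,k,C,B,D], logical=[B,D,A,E,k,C]
After op 10 (swap(0, 1)): offset=4, physical=[A,E,k,C,D,B], logical=[D,B,A,E,k,C]
After op 11 (rotate(-1)): offset=3, physical=[A,E,k,C,D,B], logical=[C,D,B,A,E,k]
After op 12 (rotate(+1)): offset=4, physical=[A,E,k,C,D,B], logical=[D,B,A,E,k,C]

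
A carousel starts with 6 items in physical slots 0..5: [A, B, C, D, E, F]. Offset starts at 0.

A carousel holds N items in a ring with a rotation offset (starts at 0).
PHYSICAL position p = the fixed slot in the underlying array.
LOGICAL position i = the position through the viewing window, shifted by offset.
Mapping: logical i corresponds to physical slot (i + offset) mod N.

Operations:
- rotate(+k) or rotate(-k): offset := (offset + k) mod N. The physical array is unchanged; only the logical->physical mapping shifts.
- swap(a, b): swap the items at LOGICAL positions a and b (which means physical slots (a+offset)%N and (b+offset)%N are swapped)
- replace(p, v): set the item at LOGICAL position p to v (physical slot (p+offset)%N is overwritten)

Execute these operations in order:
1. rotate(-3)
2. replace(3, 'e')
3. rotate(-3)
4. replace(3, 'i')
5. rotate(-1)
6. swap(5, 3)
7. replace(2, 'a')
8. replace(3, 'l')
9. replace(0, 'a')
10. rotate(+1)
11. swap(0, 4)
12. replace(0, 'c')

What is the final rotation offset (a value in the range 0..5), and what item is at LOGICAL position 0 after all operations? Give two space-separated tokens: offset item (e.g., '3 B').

Answer: 0 c

Derivation:
After op 1 (rotate(-3)): offset=3, physical=[A,B,C,D,E,F], logical=[D,E,F,A,B,C]
After op 2 (replace(3, 'e')): offset=3, physical=[e,B,C,D,E,F], logical=[D,E,F,e,B,C]
After op 3 (rotate(-3)): offset=0, physical=[e,B,C,D,E,F], logical=[e,B,C,D,E,F]
After op 4 (replace(3, 'i')): offset=0, physical=[e,B,C,i,E,F], logical=[e,B,C,i,E,F]
After op 5 (rotate(-1)): offset=5, physical=[e,B,C,i,E,F], logical=[F,e,B,C,i,E]
After op 6 (swap(5, 3)): offset=5, physical=[e,B,E,i,C,F], logical=[F,e,B,E,i,C]
After op 7 (replace(2, 'a')): offset=5, physical=[e,a,E,i,C,F], logical=[F,e,a,E,i,C]
After op 8 (replace(3, 'l')): offset=5, physical=[e,a,l,i,C,F], logical=[F,e,a,l,i,C]
After op 9 (replace(0, 'a')): offset=5, physical=[e,a,l,i,C,a], logical=[a,e,a,l,i,C]
After op 10 (rotate(+1)): offset=0, physical=[e,a,l,i,C,a], logical=[e,a,l,i,C,a]
After op 11 (swap(0, 4)): offset=0, physical=[C,a,l,i,e,a], logical=[C,a,l,i,e,a]
After op 12 (replace(0, 'c')): offset=0, physical=[c,a,l,i,e,a], logical=[c,a,l,i,e,a]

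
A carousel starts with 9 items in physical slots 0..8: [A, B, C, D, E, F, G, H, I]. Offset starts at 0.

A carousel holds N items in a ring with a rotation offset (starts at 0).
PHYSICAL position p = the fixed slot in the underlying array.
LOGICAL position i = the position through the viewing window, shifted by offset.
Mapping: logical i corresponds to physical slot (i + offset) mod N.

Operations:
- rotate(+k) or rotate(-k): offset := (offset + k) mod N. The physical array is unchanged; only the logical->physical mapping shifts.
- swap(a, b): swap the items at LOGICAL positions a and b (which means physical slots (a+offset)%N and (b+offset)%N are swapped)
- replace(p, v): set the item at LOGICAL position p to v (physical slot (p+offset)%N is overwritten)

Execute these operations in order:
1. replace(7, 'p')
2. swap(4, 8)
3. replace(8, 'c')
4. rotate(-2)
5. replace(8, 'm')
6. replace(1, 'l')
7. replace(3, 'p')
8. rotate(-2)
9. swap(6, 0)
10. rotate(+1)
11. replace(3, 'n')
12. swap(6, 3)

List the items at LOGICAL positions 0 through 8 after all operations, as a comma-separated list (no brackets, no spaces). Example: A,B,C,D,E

Answer: m,p,l,D,p,F,n,I,C

Derivation:
After op 1 (replace(7, 'p')): offset=0, physical=[A,B,C,D,E,F,G,p,I], logical=[A,B,C,D,E,F,G,p,I]
After op 2 (swap(4, 8)): offset=0, physical=[A,B,C,D,I,F,G,p,E], logical=[A,B,C,D,I,F,G,p,E]
After op 3 (replace(8, 'c')): offset=0, physical=[A,B,C,D,I,F,G,p,c], logical=[A,B,C,D,I,F,G,p,c]
After op 4 (rotate(-2)): offset=7, physical=[A,B,C,D,I,F,G,p,c], logical=[p,c,A,B,C,D,I,F,G]
After op 5 (replace(8, 'm')): offset=7, physical=[A,B,C,D,I,F,m,p,c], logical=[p,c,A,B,C,D,I,F,m]
After op 6 (replace(1, 'l')): offset=7, physical=[A,B,C,D,I,F,m,p,l], logical=[p,l,A,B,C,D,I,F,m]
After op 7 (replace(3, 'p')): offset=7, physical=[A,p,C,D,I,F,m,p,l], logical=[p,l,A,p,C,D,I,F,m]
After op 8 (rotate(-2)): offset=5, physical=[A,p,C,D,I,F,m,p,l], logical=[F,m,p,l,A,p,C,D,I]
After op 9 (swap(6, 0)): offset=5, physical=[A,p,F,D,I,C,m,p,l], logical=[C,m,p,l,A,p,F,D,I]
After op 10 (rotate(+1)): offset=6, physical=[A,p,F,D,I,C,m,p,l], logical=[m,p,l,A,p,F,D,I,C]
After op 11 (replace(3, 'n')): offset=6, physical=[n,p,F,D,I,C,m,p,l], logical=[m,p,l,n,p,F,D,I,C]
After op 12 (swap(6, 3)): offset=6, physical=[D,p,F,n,I,C,m,p,l], logical=[m,p,l,D,p,F,n,I,C]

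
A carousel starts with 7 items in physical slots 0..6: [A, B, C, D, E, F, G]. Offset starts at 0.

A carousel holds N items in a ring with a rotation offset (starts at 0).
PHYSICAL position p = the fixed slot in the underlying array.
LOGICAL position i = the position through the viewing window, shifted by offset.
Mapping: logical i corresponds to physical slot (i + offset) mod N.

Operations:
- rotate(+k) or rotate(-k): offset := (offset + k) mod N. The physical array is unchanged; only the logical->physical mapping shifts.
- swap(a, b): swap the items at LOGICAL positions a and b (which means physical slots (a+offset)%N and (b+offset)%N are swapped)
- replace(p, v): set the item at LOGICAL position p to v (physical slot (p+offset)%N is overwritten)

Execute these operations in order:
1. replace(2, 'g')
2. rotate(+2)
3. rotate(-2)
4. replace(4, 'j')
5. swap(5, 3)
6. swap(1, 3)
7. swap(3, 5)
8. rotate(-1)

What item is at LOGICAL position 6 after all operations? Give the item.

After op 1 (replace(2, 'g')): offset=0, physical=[A,B,g,D,E,F,G], logical=[A,B,g,D,E,F,G]
After op 2 (rotate(+2)): offset=2, physical=[A,B,g,D,E,F,G], logical=[g,D,E,F,G,A,B]
After op 3 (rotate(-2)): offset=0, physical=[A,B,g,D,E,F,G], logical=[A,B,g,D,E,F,G]
After op 4 (replace(4, 'j')): offset=0, physical=[A,B,g,D,j,F,G], logical=[A,B,g,D,j,F,G]
After op 5 (swap(5, 3)): offset=0, physical=[A,B,g,F,j,D,G], logical=[A,B,g,F,j,D,G]
After op 6 (swap(1, 3)): offset=0, physical=[A,F,g,B,j,D,G], logical=[A,F,g,B,j,D,G]
After op 7 (swap(3, 5)): offset=0, physical=[A,F,g,D,j,B,G], logical=[A,F,g,D,j,B,G]
After op 8 (rotate(-1)): offset=6, physical=[A,F,g,D,j,B,G], logical=[G,A,F,g,D,j,B]

Answer: B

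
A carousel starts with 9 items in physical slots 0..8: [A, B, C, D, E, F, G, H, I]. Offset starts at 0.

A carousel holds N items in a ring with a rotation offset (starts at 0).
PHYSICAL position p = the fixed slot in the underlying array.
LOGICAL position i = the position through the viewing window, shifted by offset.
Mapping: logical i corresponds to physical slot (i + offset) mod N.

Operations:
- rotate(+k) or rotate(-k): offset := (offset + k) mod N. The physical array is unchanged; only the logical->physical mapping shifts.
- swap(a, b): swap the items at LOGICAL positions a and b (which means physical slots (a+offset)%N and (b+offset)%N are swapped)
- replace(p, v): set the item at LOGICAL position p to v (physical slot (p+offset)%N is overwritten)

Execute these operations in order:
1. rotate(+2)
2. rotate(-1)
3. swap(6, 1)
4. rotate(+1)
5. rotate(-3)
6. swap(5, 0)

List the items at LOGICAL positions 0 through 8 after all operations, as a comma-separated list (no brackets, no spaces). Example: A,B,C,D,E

After op 1 (rotate(+2)): offset=2, physical=[A,B,C,D,E,F,G,H,I], logical=[C,D,E,F,G,H,I,A,B]
After op 2 (rotate(-1)): offset=1, physical=[A,B,C,D,E,F,G,H,I], logical=[B,C,D,E,F,G,H,I,A]
After op 3 (swap(6, 1)): offset=1, physical=[A,B,H,D,E,F,G,C,I], logical=[B,H,D,E,F,G,C,I,A]
After op 4 (rotate(+1)): offset=2, physical=[A,B,H,D,E,F,G,C,I], logical=[H,D,E,F,G,C,I,A,B]
After op 5 (rotate(-3)): offset=8, physical=[A,B,H,D,E,F,G,C,I], logical=[I,A,B,H,D,E,F,G,C]
After op 6 (swap(5, 0)): offset=8, physical=[A,B,H,D,I,F,G,C,E], logical=[E,A,B,H,D,I,F,G,C]

Answer: E,A,B,H,D,I,F,G,C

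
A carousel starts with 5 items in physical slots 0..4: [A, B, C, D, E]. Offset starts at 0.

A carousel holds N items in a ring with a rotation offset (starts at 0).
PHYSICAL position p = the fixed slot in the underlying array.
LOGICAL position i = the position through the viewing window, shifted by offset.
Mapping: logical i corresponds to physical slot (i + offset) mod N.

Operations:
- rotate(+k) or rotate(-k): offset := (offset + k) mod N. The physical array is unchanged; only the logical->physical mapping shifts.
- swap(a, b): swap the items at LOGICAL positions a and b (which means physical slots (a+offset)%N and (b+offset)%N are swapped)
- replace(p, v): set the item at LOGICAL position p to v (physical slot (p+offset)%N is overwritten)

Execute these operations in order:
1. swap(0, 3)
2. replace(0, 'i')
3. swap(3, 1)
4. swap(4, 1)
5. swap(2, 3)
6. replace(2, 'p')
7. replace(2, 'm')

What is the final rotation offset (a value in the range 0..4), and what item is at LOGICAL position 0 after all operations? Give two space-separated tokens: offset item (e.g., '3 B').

After op 1 (swap(0, 3)): offset=0, physical=[D,B,C,A,E], logical=[D,B,C,A,E]
After op 2 (replace(0, 'i')): offset=0, physical=[i,B,C,A,E], logical=[i,B,C,A,E]
After op 3 (swap(3, 1)): offset=0, physical=[i,A,C,B,E], logical=[i,A,C,B,E]
After op 4 (swap(4, 1)): offset=0, physical=[i,E,C,B,A], logical=[i,E,C,B,A]
After op 5 (swap(2, 3)): offset=0, physical=[i,E,B,C,A], logical=[i,E,B,C,A]
After op 6 (replace(2, 'p')): offset=0, physical=[i,E,p,C,A], logical=[i,E,p,C,A]
After op 7 (replace(2, 'm')): offset=0, physical=[i,E,m,C,A], logical=[i,E,m,C,A]

Answer: 0 i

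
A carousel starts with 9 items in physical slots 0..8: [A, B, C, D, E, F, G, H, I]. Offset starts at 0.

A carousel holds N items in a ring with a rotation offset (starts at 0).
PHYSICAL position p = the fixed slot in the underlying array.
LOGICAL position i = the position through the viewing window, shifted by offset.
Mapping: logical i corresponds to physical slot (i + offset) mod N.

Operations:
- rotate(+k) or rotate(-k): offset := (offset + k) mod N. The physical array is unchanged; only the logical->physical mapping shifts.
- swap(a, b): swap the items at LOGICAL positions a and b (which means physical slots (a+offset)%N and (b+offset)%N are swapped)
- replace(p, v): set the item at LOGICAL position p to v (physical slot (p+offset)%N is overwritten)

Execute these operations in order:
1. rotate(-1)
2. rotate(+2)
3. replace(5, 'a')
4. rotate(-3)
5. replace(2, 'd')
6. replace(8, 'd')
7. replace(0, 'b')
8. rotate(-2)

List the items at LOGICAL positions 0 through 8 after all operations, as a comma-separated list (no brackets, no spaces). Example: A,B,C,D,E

Answer: F,d,b,I,d,B,C,D,E

Derivation:
After op 1 (rotate(-1)): offset=8, physical=[A,B,C,D,E,F,G,H,I], logical=[I,A,B,C,D,E,F,G,H]
After op 2 (rotate(+2)): offset=1, physical=[A,B,C,D,E,F,G,H,I], logical=[B,C,D,E,F,G,H,I,A]
After op 3 (replace(5, 'a')): offset=1, physical=[A,B,C,D,E,F,a,H,I], logical=[B,C,D,E,F,a,H,I,A]
After op 4 (rotate(-3)): offset=7, physical=[A,B,C,D,E,F,a,H,I], logical=[H,I,A,B,C,D,E,F,a]
After op 5 (replace(2, 'd')): offset=7, physical=[d,B,C,D,E,F,a,H,I], logical=[H,I,d,B,C,D,E,F,a]
After op 6 (replace(8, 'd')): offset=7, physical=[d,B,C,D,E,F,d,H,I], logical=[H,I,d,B,C,D,E,F,d]
After op 7 (replace(0, 'b')): offset=7, physical=[d,B,C,D,E,F,d,b,I], logical=[b,I,d,B,C,D,E,F,d]
After op 8 (rotate(-2)): offset=5, physical=[d,B,C,D,E,F,d,b,I], logical=[F,d,b,I,d,B,C,D,E]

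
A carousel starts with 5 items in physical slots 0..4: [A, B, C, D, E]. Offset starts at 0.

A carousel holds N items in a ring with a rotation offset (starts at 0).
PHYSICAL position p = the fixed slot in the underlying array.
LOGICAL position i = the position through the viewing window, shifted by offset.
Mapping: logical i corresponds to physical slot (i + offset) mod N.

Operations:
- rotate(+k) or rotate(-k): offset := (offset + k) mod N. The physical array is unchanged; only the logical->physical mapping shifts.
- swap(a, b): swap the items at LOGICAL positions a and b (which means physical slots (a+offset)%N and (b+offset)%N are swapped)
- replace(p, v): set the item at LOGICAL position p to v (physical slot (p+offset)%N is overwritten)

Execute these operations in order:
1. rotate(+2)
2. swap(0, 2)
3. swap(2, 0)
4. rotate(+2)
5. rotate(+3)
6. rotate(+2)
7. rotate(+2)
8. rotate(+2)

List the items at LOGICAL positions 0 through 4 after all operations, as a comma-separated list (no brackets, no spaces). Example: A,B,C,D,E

After op 1 (rotate(+2)): offset=2, physical=[A,B,C,D,E], logical=[C,D,E,A,B]
After op 2 (swap(0, 2)): offset=2, physical=[A,B,E,D,C], logical=[E,D,C,A,B]
After op 3 (swap(2, 0)): offset=2, physical=[A,B,C,D,E], logical=[C,D,E,A,B]
After op 4 (rotate(+2)): offset=4, physical=[A,B,C,D,E], logical=[E,A,B,C,D]
After op 5 (rotate(+3)): offset=2, physical=[A,B,C,D,E], logical=[C,D,E,A,B]
After op 6 (rotate(+2)): offset=4, physical=[A,B,C,D,E], logical=[E,A,B,C,D]
After op 7 (rotate(+2)): offset=1, physical=[A,B,C,D,E], logical=[B,C,D,E,A]
After op 8 (rotate(+2)): offset=3, physical=[A,B,C,D,E], logical=[D,E,A,B,C]

Answer: D,E,A,B,C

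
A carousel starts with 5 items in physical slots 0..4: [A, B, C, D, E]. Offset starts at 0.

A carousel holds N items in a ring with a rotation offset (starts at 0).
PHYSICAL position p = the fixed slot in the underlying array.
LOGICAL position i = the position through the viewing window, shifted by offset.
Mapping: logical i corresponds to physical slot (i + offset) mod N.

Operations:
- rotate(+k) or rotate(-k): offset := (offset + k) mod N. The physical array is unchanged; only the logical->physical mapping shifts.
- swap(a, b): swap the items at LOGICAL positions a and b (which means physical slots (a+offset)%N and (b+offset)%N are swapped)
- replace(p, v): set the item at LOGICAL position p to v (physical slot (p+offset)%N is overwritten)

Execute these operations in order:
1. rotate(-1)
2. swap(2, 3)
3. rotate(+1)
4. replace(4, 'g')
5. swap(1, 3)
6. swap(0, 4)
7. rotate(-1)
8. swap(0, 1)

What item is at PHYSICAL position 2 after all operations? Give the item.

Answer: B

Derivation:
After op 1 (rotate(-1)): offset=4, physical=[A,B,C,D,E], logical=[E,A,B,C,D]
After op 2 (swap(2, 3)): offset=4, physical=[A,C,B,D,E], logical=[E,A,C,B,D]
After op 3 (rotate(+1)): offset=0, physical=[A,C,B,D,E], logical=[A,C,B,D,E]
After op 4 (replace(4, 'g')): offset=0, physical=[A,C,B,D,g], logical=[A,C,B,D,g]
After op 5 (swap(1, 3)): offset=0, physical=[A,D,B,C,g], logical=[A,D,B,C,g]
After op 6 (swap(0, 4)): offset=0, physical=[g,D,B,C,A], logical=[g,D,B,C,A]
After op 7 (rotate(-1)): offset=4, physical=[g,D,B,C,A], logical=[A,g,D,B,C]
After op 8 (swap(0, 1)): offset=4, physical=[A,D,B,C,g], logical=[g,A,D,B,C]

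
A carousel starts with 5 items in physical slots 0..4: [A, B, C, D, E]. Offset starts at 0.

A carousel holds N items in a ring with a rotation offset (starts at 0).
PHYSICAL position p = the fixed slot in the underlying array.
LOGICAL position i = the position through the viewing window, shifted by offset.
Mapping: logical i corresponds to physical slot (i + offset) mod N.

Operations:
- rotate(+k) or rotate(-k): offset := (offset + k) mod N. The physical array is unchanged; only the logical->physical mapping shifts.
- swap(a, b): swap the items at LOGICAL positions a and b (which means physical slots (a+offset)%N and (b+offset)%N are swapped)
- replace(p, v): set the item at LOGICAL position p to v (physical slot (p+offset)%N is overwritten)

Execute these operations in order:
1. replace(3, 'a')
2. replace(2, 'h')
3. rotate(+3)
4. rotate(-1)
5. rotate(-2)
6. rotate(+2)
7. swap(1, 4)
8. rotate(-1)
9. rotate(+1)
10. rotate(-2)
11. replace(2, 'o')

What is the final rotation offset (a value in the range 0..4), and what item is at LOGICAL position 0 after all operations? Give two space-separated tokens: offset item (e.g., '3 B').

Answer: 0 A

Derivation:
After op 1 (replace(3, 'a')): offset=0, physical=[A,B,C,a,E], logical=[A,B,C,a,E]
After op 2 (replace(2, 'h')): offset=0, physical=[A,B,h,a,E], logical=[A,B,h,a,E]
After op 3 (rotate(+3)): offset=3, physical=[A,B,h,a,E], logical=[a,E,A,B,h]
After op 4 (rotate(-1)): offset=2, physical=[A,B,h,a,E], logical=[h,a,E,A,B]
After op 5 (rotate(-2)): offset=0, physical=[A,B,h,a,E], logical=[A,B,h,a,E]
After op 6 (rotate(+2)): offset=2, physical=[A,B,h,a,E], logical=[h,a,E,A,B]
After op 7 (swap(1, 4)): offset=2, physical=[A,a,h,B,E], logical=[h,B,E,A,a]
After op 8 (rotate(-1)): offset=1, physical=[A,a,h,B,E], logical=[a,h,B,E,A]
After op 9 (rotate(+1)): offset=2, physical=[A,a,h,B,E], logical=[h,B,E,A,a]
After op 10 (rotate(-2)): offset=0, physical=[A,a,h,B,E], logical=[A,a,h,B,E]
After op 11 (replace(2, 'o')): offset=0, physical=[A,a,o,B,E], logical=[A,a,o,B,E]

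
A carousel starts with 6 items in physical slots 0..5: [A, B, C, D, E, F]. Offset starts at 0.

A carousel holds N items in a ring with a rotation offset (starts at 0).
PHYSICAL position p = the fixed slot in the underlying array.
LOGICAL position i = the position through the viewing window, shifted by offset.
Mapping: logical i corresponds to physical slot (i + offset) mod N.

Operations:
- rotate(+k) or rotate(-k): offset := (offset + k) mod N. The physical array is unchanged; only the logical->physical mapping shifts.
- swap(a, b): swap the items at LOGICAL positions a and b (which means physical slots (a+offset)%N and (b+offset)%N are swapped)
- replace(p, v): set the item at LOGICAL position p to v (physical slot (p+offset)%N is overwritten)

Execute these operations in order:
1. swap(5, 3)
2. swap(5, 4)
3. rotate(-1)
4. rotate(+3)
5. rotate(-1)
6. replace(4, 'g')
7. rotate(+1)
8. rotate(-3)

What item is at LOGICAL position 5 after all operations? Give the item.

After op 1 (swap(5, 3)): offset=0, physical=[A,B,C,F,E,D], logical=[A,B,C,F,E,D]
After op 2 (swap(5, 4)): offset=0, physical=[A,B,C,F,D,E], logical=[A,B,C,F,D,E]
After op 3 (rotate(-1)): offset=5, physical=[A,B,C,F,D,E], logical=[E,A,B,C,F,D]
After op 4 (rotate(+3)): offset=2, physical=[A,B,C,F,D,E], logical=[C,F,D,E,A,B]
After op 5 (rotate(-1)): offset=1, physical=[A,B,C,F,D,E], logical=[B,C,F,D,E,A]
After op 6 (replace(4, 'g')): offset=1, physical=[A,B,C,F,D,g], logical=[B,C,F,D,g,A]
After op 7 (rotate(+1)): offset=2, physical=[A,B,C,F,D,g], logical=[C,F,D,g,A,B]
After op 8 (rotate(-3)): offset=5, physical=[A,B,C,F,D,g], logical=[g,A,B,C,F,D]

Answer: D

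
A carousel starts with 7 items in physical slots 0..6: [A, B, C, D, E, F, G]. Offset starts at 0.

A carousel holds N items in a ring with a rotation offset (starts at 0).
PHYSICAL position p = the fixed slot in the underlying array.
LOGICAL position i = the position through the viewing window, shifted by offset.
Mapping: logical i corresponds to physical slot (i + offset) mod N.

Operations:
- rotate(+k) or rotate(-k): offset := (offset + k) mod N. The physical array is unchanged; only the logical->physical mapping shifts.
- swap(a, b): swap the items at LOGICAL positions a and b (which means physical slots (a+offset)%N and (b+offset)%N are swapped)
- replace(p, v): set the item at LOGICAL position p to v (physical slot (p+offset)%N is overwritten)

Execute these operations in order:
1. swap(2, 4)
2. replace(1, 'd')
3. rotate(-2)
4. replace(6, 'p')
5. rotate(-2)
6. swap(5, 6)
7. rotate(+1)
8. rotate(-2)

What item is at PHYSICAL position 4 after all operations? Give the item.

After op 1 (swap(2, 4)): offset=0, physical=[A,B,E,D,C,F,G], logical=[A,B,E,D,C,F,G]
After op 2 (replace(1, 'd')): offset=0, physical=[A,d,E,D,C,F,G], logical=[A,d,E,D,C,F,G]
After op 3 (rotate(-2)): offset=5, physical=[A,d,E,D,C,F,G], logical=[F,G,A,d,E,D,C]
After op 4 (replace(6, 'p')): offset=5, physical=[A,d,E,D,p,F,G], logical=[F,G,A,d,E,D,p]
After op 5 (rotate(-2)): offset=3, physical=[A,d,E,D,p,F,G], logical=[D,p,F,G,A,d,E]
After op 6 (swap(5, 6)): offset=3, physical=[A,E,d,D,p,F,G], logical=[D,p,F,G,A,E,d]
After op 7 (rotate(+1)): offset=4, physical=[A,E,d,D,p,F,G], logical=[p,F,G,A,E,d,D]
After op 8 (rotate(-2)): offset=2, physical=[A,E,d,D,p,F,G], logical=[d,D,p,F,G,A,E]

Answer: p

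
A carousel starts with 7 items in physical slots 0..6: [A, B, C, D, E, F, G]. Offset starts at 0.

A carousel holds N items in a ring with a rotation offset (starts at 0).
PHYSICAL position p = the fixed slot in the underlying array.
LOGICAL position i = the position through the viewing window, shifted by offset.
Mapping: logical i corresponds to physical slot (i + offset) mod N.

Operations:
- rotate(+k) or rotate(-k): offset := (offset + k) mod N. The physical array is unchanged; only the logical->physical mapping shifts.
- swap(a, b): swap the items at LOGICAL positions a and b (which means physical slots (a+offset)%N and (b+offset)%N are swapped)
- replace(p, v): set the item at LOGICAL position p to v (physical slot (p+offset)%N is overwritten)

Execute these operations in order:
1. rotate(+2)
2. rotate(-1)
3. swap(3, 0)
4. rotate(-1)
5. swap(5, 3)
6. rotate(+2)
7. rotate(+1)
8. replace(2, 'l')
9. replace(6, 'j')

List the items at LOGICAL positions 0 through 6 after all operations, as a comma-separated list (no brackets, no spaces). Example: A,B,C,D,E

Answer: F,B,l,G,A,E,j

Derivation:
After op 1 (rotate(+2)): offset=2, physical=[A,B,C,D,E,F,G], logical=[C,D,E,F,G,A,B]
After op 2 (rotate(-1)): offset=1, physical=[A,B,C,D,E,F,G], logical=[B,C,D,E,F,G,A]
After op 3 (swap(3, 0)): offset=1, physical=[A,E,C,D,B,F,G], logical=[E,C,D,B,F,G,A]
After op 4 (rotate(-1)): offset=0, physical=[A,E,C,D,B,F,G], logical=[A,E,C,D,B,F,G]
After op 5 (swap(5, 3)): offset=0, physical=[A,E,C,F,B,D,G], logical=[A,E,C,F,B,D,G]
After op 6 (rotate(+2)): offset=2, physical=[A,E,C,F,B,D,G], logical=[C,F,B,D,G,A,E]
After op 7 (rotate(+1)): offset=3, physical=[A,E,C,F,B,D,G], logical=[F,B,D,G,A,E,C]
After op 8 (replace(2, 'l')): offset=3, physical=[A,E,C,F,B,l,G], logical=[F,B,l,G,A,E,C]
After op 9 (replace(6, 'j')): offset=3, physical=[A,E,j,F,B,l,G], logical=[F,B,l,G,A,E,j]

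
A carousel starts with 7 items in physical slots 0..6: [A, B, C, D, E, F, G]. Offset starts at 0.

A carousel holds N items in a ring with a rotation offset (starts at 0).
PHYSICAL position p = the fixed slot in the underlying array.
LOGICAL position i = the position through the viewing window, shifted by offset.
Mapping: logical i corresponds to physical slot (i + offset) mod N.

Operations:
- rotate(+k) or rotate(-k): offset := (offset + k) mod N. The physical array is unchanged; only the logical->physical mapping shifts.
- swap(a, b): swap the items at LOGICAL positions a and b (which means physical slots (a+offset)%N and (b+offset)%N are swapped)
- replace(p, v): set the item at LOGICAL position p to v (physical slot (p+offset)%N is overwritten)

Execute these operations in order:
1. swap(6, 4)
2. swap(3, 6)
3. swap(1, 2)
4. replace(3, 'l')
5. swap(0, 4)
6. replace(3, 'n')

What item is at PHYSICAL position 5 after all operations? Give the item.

Answer: F

Derivation:
After op 1 (swap(6, 4)): offset=0, physical=[A,B,C,D,G,F,E], logical=[A,B,C,D,G,F,E]
After op 2 (swap(3, 6)): offset=0, physical=[A,B,C,E,G,F,D], logical=[A,B,C,E,G,F,D]
After op 3 (swap(1, 2)): offset=0, physical=[A,C,B,E,G,F,D], logical=[A,C,B,E,G,F,D]
After op 4 (replace(3, 'l')): offset=0, physical=[A,C,B,l,G,F,D], logical=[A,C,B,l,G,F,D]
After op 5 (swap(0, 4)): offset=0, physical=[G,C,B,l,A,F,D], logical=[G,C,B,l,A,F,D]
After op 6 (replace(3, 'n')): offset=0, physical=[G,C,B,n,A,F,D], logical=[G,C,B,n,A,F,D]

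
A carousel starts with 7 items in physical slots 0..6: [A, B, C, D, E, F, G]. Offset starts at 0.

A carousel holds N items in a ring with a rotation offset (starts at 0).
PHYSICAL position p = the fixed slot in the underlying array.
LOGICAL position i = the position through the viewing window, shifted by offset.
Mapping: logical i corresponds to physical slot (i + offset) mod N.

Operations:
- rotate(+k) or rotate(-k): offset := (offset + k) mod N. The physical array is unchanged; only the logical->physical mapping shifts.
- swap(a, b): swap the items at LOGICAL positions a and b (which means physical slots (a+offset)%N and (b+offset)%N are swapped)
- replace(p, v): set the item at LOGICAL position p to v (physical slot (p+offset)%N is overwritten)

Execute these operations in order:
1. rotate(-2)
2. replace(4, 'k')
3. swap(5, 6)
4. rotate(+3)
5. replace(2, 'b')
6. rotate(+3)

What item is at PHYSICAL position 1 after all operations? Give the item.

Answer: B

Derivation:
After op 1 (rotate(-2)): offset=5, physical=[A,B,C,D,E,F,G], logical=[F,G,A,B,C,D,E]
After op 2 (replace(4, 'k')): offset=5, physical=[A,B,k,D,E,F,G], logical=[F,G,A,B,k,D,E]
After op 3 (swap(5, 6)): offset=5, physical=[A,B,k,E,D,F,G], logical=[F,G,A,B,k,E,D]
After op 4 (rotate(+3)): offset=1, physical=[A,B,k,E,D,F,G], logical=[B,k,E,D,F,G,A]
After op 5 (replace(2, 'b')): offset=1, physical=[A,B,k,b,D,F,G], logical=[B,k,b,D,F,G,A]
After op 6 (rotate(+3)): offset=4, physical=[A,B,k,b,D,F,G], logical=[D,F,G,A,B,k,b]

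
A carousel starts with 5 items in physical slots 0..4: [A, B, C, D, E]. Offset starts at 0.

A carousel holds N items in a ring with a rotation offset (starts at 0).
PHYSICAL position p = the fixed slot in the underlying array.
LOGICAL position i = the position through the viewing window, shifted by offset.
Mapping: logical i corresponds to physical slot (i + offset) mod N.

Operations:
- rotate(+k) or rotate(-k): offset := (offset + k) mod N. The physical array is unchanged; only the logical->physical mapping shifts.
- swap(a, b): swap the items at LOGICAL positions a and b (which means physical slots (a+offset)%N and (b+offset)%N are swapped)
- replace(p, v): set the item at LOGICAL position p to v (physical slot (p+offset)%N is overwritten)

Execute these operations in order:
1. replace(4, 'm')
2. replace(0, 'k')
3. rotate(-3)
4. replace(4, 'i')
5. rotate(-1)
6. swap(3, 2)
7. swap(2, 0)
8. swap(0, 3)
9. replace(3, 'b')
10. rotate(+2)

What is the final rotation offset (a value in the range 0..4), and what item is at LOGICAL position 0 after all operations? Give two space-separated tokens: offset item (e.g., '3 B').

Answer: 3 i

Derivation:
After op 1 (replace(4, 'm')): offset=0, physical=[A,B,C,D,m], logical=[A,B,C,D,m]
After op 2 (replace(0, 'k')): offset=0, physical=[k,B,C,D,m], logical=[k,B,C,D,m]
After op 3 (rotate(-3)): offset=2, physical=[k,B,C,D,m], logical=[C,D,m,k,B]
After op 4 (replace(4, 'i')): offset=2, physical=[k,i,C,D,m], logical=[C,D,m,k,i]
After op 5 (rotate(-1)): offset=1, physical=[k,i,C,D,m], logical=[i,C,D,m,k]
After op 6 (swap(3, 2)): offset=1, physical=[k,i,C,m,D], logical=[i,C,m,D,k]
After op 7 (swap(2, 0)): offset=1, physical=[k,m,C,i,D], logical=[m,C,i,D,k]
After op 8 (swap(0, 3)): offset=1, physical=[k,D,C,i,m], logical=[D,C,i,m,k]
After op 9 (replace(3, 'b')): offset=1, physical=[k,D,C,i,b], logical=[D,C,i,b,k]
After op 10 (rotate(+2)): offset=3, physical=[k,D,C,i,b], logical=[i,b,k,D,C]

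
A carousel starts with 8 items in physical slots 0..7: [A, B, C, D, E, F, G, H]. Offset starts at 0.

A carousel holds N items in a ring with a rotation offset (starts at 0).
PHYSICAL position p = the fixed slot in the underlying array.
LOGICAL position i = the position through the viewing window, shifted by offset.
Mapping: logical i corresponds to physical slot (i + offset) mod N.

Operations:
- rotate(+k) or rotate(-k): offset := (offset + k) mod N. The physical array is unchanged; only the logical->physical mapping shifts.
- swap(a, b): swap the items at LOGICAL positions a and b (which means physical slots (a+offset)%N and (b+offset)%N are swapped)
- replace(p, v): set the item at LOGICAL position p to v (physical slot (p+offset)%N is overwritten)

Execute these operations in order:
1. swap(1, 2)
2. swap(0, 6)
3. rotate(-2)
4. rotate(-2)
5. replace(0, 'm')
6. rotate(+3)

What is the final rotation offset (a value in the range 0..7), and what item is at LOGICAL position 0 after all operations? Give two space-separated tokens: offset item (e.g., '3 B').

Answer: 7 H

Derivation:
After op 1 (swap(1, 2)): offset=0, physical=[A,C,B,D,E,F,G,H], logical=[A,C,B,D,E,F,G,H]
After op 2 (swap(0, 6)): offset=0, physical=[G,C,B,D,E,F,A,H], logical=[G,C,B,D,E,F,A,H]
After op 3 (rotate(-2)): offset=6, physical=[G,C,B,D,E,F,A,H], logical=[A,H,G,C,B,D,E,F]
After op 4 (rotate(-2)): offset=4, physical=[G,C,B,D,E,F,A,H], logical=[E,F,A,H,G,C,B,D]
After op 5 (replace(0, 'm')): offset=4, physical=[G,C,B,D,m,F,A,H], logical=[m,F,A,H,G,C,B,D]
After op 6 (rotate(+3)): offset=7, physical=[G,C,B,D,m,F,A,H], logical=[H,G,C,B,D,m,F,A]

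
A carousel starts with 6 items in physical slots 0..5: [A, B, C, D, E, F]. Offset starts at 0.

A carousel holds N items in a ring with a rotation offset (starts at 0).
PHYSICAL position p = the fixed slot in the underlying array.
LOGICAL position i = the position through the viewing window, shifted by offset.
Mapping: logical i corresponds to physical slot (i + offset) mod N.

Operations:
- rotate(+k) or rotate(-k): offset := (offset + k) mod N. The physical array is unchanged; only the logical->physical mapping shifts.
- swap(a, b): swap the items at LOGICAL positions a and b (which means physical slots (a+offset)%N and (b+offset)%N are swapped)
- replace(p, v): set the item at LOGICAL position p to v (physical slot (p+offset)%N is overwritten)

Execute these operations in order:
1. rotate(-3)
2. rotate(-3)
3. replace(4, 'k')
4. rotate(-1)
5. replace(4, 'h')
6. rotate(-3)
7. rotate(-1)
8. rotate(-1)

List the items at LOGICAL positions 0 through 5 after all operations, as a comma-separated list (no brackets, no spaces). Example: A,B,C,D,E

Answer: A,B,C,h,k,F

Derivation:
After op 1 (rotate(-3)): offset=3, physical=[A,B,C,D,E,F], logical=[D,E,F,A,B,C]
After op 2 (rotate(-3)): offset=0, physical=[A,B,C,D,E,F], logical=[A,B,C,D,E,F]
After op 3 (replace(4, 'k')): offset=0, physical=[A,B,C,D,k,F], logical=[A,B,C,D,k,F]
After op 4 (rotate(-1)): offset=5, physical=[A,B,C,D,k,F], logical=[F,A,B,C,D,k]
After op 5 (replace(4, 'h')): offset=5, physical=[A,B,C,h,k,F], logical=[F,A,B,C,h,k]
After op 6 (rotate(-3)): offset=2, physical=[A,B,C,h,k,F], logical=[C,h,k,F,A,B]
After op 7 (rotate(-1)): offset=1, physical=[A,B,C,h,k,F], logical=[B,C,h,k,F,A]
After op 8 (rotate(-1)): offset=0, physical=[A,B,C,h,k,F], logical=[A,B,C,h,k,F]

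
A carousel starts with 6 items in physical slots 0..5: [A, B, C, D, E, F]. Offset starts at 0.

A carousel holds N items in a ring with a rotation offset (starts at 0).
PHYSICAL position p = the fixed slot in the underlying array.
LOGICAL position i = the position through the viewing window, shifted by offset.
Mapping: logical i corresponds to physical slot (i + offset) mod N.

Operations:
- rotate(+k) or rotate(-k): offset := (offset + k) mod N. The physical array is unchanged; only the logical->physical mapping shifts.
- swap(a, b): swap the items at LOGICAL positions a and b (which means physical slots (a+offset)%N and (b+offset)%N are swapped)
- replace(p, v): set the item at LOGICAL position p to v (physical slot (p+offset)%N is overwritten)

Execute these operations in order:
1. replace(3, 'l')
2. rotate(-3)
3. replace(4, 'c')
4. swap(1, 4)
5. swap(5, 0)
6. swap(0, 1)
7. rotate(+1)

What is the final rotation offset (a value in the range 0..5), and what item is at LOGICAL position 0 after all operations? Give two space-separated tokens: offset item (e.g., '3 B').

After op 1 (replace(3, 'l')): offset=0, physical=[A,B,C,l,E,F], logical=[A,B,C,l,E,F]
After op 2 (rotate(-3)): offset=3, physical=[A,B,C,l,E,F], logical=[l,E,F,A,B,C]
After op 3 (replace(4, 'c')): offset=3, physical=[A,c,C,l,E,F], logical=[l,E,F,A,c,C]
After op 4 (swap(1, 4)): offset=3, physical=[A,E,C,l,c,F], logical=[l,c,F,A,E,C]
After op 5 (swap(5, 0)): offset=3, physical=[A,E,l,C,c,F], logical=[C,c,F,A,E,l]
After op 6 (swap(0, 1)): offset=3, physical=[A,E,l,c,C,F], logical=[c,C,F,A,E,l]
After op 7 (rotate(+1)): offset=4, physical=[A,E,l,c,C,F], logical=[C,F,A,E,l,c]

Answer: 4 C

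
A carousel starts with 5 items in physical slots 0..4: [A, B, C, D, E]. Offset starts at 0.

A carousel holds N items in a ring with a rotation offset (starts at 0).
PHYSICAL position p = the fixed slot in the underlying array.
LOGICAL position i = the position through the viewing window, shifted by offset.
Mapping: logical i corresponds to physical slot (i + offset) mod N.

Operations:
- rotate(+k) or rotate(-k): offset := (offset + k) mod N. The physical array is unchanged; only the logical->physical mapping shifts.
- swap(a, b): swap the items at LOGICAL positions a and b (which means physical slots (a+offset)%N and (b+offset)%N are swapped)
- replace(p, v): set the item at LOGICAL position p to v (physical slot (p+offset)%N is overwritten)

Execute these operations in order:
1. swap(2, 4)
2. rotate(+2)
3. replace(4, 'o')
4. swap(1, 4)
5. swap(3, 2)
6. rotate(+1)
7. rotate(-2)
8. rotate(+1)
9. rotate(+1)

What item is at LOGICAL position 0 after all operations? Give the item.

Answer: o

Derivation:
After op 1 (swap(2, 4)): offset=0, physical=[A,B,E,D,C], logical=[A,B,E,D,C]
After op 2 (rotate(+2)): offset=2, physical=[A,B,E,D,C], logical=[E,D,C,A,B]
After op 3 (replace(4, 'o')): offset=2, physical=[A,o,E,D,C], logical=[E,D,C,A,o]
After op 4 (swap(1, 4)): offset=2, physical=[A,D,E,o,C], logical=[E,o,C,A,D]
After op 5 (swap(3, 2)): offset=2, physical=[C,D,E,o,A], logical=[E,o,A,C,D]
After op 6 (rotate(+1)): offset=3, physical=[C,D,E,o,A], logical=[o,A,C,D,E]
After op 7 (rotate(-2)): offset=1, physical=[C,D,E,o,A], logical=[D,E,o,A,C]
After op 8 (rotate(+1)): offset=2, physical=[C,D,E,o,A], logical=[E,o,A,C,D]
After op 9 (rotate(+1)): offset=3, physical=[C,D,E,o,A], logical=[o,A,C,D,E]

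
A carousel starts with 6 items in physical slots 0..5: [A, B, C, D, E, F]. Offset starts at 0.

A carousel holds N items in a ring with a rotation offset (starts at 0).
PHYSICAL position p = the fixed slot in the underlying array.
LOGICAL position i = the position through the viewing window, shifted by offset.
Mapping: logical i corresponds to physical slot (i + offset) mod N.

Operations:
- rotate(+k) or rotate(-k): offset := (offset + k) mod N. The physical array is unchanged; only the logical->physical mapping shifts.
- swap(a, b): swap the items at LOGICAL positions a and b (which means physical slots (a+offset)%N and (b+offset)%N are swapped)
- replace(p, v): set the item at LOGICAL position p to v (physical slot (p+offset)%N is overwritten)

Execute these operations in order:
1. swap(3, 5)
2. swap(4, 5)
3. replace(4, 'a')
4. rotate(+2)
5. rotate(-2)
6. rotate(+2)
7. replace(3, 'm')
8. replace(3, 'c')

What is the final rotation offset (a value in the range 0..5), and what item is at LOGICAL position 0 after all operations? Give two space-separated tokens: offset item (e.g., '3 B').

After op 1 (swap(3, 5)): offset=0, physical=[A,B,C,F,E,D], logical=[A,B,C,F,E,D]
After op 2 (swap(4, 5)): offset=0, physical=[A,B,C,F,D,E], logical=[A,B,C,F,D,E]
After op 3 (replace(4, 'a')): offset=0, physical=[A,B,C,F,a,E], logical=[A,B,C,F,a,E]
After op 4 (rotate(+2)): offset=2, physical=[A,B,C,F,a,E], logical=[C,F,a,E,A,B]
After op 5 (rotate(-2)): offset=0, physical=[A,B,C,F,a,E], logical=[A,B,C,F,a,E]
After op 6 (rotate(+2)): offset=2, physical=[A,B,C,F,a,E], logical=[C,F,a,E,A,B]
After op 7 (replace(3, 'm')): offset=2, physical=[A,B,C,F,a,m], logical=[C,F,a,m,A,B]
After op 8 (replace(3, 'c')): offset=2, physical=[A,B,C,F,a,c], logical=[C,F,a,c,A,B]

Answer: 2 C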